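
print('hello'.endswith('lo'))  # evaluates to True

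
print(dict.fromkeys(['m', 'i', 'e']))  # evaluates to {'m': None, 'i': None, 'e': None}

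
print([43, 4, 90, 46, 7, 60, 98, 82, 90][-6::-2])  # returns [46, 4]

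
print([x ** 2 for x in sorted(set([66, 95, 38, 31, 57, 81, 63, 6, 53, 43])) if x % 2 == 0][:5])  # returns [36, 1444, 4356]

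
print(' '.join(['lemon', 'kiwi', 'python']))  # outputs lemon kiwi python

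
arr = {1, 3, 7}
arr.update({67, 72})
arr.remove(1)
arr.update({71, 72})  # {3, 7, 67, 71, 72}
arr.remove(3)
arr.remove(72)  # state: {7, 67, 71}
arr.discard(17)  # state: {7, 67, 71}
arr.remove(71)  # {7, 67}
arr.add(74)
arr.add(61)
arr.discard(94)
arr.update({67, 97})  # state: {7, 61, 67, 74, 97}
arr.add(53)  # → {7, 53, 61, 67, 74, 97}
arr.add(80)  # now {7, 53, 61, 67, 74, 80, 97}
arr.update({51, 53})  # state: {7, 51, 53, 61, 67, 74, 80, 97}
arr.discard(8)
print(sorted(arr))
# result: [7, 51, 53, 61, 67, 74, 80, 97]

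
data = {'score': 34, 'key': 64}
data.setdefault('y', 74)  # 74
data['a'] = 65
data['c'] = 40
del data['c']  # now {'score': 34, 'key': 64, 'y': 74, 'a': 65}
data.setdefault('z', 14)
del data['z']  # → {'score': 34, 'key': 64, 'y': 74, 'a': 65}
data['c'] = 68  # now {'score': 34, 'key': 64, 'y': 74, 'a': 65, 'c': 68}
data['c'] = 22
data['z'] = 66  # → {'score': 34, 'key': 64, 'y': 74, 'a': 65, 'c': 22, 'z': 66}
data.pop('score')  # 34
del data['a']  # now {'key': 64, 'y': 74, 'c': 22, 'z': 66}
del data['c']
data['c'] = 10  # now {'key': 64, 'y': 74, 'z': 66, 'c': 10}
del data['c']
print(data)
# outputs {'key': 64, 'y': 74, 'z': 66}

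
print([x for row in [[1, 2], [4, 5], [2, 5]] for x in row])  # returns [1, 2, 4, 5, 2, 5]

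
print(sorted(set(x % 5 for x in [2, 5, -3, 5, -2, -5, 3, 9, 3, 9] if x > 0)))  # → [0, 2, 3, 4]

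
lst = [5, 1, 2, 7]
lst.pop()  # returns 7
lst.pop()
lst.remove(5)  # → [1]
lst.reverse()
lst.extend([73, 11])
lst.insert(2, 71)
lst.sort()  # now [1, 11, 71, 73]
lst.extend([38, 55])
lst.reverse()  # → [55, 38, 73, 71, 11, 1]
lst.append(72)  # [55, 38, 73, 71, 11, 1, 72]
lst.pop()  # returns 72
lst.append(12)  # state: [55, 38, 73, 71, 11, 1, 12]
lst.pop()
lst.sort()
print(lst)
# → [1, 11, 38, 55, 71, 73]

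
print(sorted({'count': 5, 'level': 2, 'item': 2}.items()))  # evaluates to [('count', 5), ('item', 2), ('level', 2)]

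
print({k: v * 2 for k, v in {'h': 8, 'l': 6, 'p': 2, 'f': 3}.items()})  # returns {'h': 16, 'l': 12, 'p': 4, 'f': 6}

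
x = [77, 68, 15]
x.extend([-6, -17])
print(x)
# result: [77, 68, 15, -6, -17]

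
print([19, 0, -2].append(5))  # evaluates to None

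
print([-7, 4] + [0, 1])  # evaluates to [-7, 4, 0, 1]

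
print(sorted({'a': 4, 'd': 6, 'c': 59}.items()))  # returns [('a', 4), ('c', 59), ('d', 6)]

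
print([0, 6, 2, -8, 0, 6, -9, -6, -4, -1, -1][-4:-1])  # [-6, -4, -1]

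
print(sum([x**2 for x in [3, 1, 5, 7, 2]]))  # 88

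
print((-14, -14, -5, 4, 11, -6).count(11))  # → 1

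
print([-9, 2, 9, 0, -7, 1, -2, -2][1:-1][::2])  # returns [2, 0, 1]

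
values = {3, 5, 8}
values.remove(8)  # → {3, 5}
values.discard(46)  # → {3, 5}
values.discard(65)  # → {3, 5}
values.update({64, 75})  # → {3, 5, 64, 75}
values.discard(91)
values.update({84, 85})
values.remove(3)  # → {5, 64, 75, 84, 85}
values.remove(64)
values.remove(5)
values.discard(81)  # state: {75, 84, 85}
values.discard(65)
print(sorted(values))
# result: [75, 84, 85]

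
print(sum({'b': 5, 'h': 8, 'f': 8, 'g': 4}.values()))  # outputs 25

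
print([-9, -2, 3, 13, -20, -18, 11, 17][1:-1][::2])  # [-2, 13, -18]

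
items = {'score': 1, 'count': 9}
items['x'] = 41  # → {'score': 1, 'count': 9, 'x': 41}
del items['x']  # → {'score': 1, 'count': 9}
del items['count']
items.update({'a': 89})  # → {'score': 1, 'a': 89}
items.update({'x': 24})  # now {'score': 1, 'a': 89, 'x': 24}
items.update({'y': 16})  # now {'score': 1, 'a': 89, 'x': 24, 'y': 16}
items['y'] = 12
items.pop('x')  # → 24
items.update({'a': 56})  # {'score': 1, 'a': 56, 'y': 12}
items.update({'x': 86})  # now {'score': 1, 'a': 56, 'y': 12, 'x': 86}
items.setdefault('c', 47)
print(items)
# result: {'score': 1, 'a': 56, 'y': 12, 'x': 86, 'c': 47}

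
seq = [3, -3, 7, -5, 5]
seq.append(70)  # [3, -3, 7, -5, 5, 70]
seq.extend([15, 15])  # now [3, -3, 7, -5, 5, 70, 15, 15]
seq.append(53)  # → [3, -3, 7, -5, 5, 70, 15, 15, 53]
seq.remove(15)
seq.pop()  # 53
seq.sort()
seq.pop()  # 70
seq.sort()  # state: [-5, -3, 3, 5, 7, 15]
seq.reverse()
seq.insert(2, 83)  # [15, 7, 83, 5, 3, -3, -5]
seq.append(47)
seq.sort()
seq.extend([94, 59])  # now [-5, -3, 3, 5, 7, 15, 47, 83, 94, 59]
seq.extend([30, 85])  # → [-5, -3, 3, 5, 7, 15, 47, 83, 94, 59, 30, 85]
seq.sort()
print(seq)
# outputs [-5, -3, 3, 5, 7, 15, 30, 47, 59, 83, 85, 94]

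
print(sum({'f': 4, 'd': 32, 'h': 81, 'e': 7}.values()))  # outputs 124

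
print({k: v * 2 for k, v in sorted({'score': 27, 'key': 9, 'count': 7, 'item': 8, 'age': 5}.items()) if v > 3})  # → {'age': 10, 'count': 14, 'item': 16, 'key': 18, 'score': 54}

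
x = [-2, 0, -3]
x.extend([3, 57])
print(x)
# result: [-2, 0, -3, 3, 57]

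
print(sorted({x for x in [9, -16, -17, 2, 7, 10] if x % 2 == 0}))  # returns [-16, 2, 10]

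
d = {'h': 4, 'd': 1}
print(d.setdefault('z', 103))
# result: 103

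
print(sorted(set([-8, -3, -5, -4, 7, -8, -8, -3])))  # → [-8, -5, -4, -3, 7]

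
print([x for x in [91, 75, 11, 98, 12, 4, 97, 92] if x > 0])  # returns [91, 75, 11, 98, 12, 4, 97, 92]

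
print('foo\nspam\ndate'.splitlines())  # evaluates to ['foo', 'spam', 'date']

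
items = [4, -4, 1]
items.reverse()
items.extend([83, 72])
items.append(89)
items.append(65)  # [1, -4, 4, 83, 72, 89, 65]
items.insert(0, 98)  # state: [98, 1, -4, 4, 83, 72, 89, 65]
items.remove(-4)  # [98, 1, 4, 83, 72, 89, 65]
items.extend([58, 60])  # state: [98, 1, 4, 83, 72, 89, 65, 58, 60]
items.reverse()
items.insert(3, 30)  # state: [60, 58, 65, 30, 89, 72, 83, 4, 1, 98]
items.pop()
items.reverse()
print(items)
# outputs [1, 4, 83, 72, 89, 30, 65, 58, 60]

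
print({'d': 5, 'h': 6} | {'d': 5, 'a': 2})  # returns {'d': 5, 'h': 6, 'a': 2}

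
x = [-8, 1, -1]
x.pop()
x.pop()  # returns 1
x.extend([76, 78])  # [-8, 76, 78]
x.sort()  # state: [-8, 76, 78]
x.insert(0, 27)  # [27, -8, 76, 78]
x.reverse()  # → [78, 76, -8, 27]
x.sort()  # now [-8, 27, 76, 78]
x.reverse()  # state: [78, 76, 27, -8]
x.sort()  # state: [-8, 27, 76, 78]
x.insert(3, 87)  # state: [-8, 27, 76, 87, 78]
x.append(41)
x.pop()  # 41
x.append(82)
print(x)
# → [-8, 27, 76, 87, 78, 82]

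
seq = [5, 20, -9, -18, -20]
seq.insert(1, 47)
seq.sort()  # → [-20, -18, -9, 5, 20, 47]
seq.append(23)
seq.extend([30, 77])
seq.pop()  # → 77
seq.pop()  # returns 30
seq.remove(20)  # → [-20, -18, -9, 5, 47, 23]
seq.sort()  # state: [-20, -18, -9, 5, 23, 47]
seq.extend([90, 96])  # [-20, -18, -9, 5, 23, 47, 90, 96]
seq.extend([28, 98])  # [-20, -18, -9, 5, 23, 47, 90, 96, 28, 98]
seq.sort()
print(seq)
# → [-20, -18, -9, 5, 23, 28, 47, 90, 96, 98]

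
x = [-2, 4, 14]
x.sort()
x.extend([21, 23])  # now [-2, 4, 14, 21, 23]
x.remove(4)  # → [-2, 14, 21, 23]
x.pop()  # 23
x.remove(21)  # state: [-2, 14]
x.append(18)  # [-2, 14, 18]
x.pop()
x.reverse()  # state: [14, -2]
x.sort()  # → [-2, 14]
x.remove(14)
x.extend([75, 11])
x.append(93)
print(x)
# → [-2, 75, 11, 93]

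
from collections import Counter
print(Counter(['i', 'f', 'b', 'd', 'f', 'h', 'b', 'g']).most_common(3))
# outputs [('f', 2), ('b', 2), ('i', 1)]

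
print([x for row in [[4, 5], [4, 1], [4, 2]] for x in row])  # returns [4, 5, 4, 1, 4, 2]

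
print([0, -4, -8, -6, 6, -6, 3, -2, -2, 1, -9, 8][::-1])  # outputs [8, -9, 1, -2, -2, 3, -6, 6, -6, -8, -4, 0]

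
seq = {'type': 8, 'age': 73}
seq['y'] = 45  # {'type': 8, 'age': 73, 'y': 45}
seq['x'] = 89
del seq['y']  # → {'type': 8, 'age': 73, 'x': 89}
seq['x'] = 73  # {'type': 8, 'age': 73, 'x': 73}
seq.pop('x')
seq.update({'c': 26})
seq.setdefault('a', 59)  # 59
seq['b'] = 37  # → {'type': 8, 'age': 73, 'c': 26, 'a': 59, 'b': 37}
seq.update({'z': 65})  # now {'type': 8, 'age': 73, 'c': 26, 'a': 59, 'b': 37, 'z': 65}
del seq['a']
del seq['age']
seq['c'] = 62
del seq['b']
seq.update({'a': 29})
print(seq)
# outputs {'type': 8, 'c': 62, 'z': 65, 'a': 29}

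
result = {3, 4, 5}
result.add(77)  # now {3, 4, 5, 77}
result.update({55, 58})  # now {3, 4, 5, 55, 58, 77}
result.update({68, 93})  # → {3, 4, 5, 55, 58, 68, 77, 93}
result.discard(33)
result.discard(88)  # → {3, 4, 5, 55, 58, 68, 77, 93}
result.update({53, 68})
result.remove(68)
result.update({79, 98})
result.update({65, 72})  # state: {3, 4, 5, 53, 55, 58, 65, 72, 77, 79, 93, 98}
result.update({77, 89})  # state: {3, 4, 5, 53, 55, 58, 65, 72, 77, 79, 89, 93, 98}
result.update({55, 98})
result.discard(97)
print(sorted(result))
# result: [3, 4, 5, 53, 55, 58, 65, 72, 77, 79, 89, 93, 98]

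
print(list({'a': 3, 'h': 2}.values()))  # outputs [3, 2]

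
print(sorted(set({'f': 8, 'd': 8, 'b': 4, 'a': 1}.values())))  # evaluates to [1, 4, 8]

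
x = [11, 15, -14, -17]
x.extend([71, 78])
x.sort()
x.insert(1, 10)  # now [-17, 10, -14, 11, 15, 71, 78]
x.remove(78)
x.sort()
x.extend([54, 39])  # [-17, -14, 10, 11, 15, 71, 54, 39]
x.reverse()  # [39, 54, 71, 15, 11, 10, -14, -17]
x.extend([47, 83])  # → [39, 54, 71, 15, 11, 10, -14, -17, 47, 83]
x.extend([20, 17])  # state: [39, 54, 71, 15, 11, 10, -14, -17, 47, 83, 20, 17]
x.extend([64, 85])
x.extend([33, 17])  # [39, 54, 71, 15, 11, 10, -14, -17, 47, 83, 20, 17, 64, 85, 33, 17]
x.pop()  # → 17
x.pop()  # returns 33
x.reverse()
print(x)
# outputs [85, 64, 17, 20, 83, 47, -17, -14, 10, 11, 15, 71, 54, 39]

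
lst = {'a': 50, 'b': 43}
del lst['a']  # {'b': 43}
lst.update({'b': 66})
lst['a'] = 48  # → {'b': 66, 'a': 48}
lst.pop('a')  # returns 48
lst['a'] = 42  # {'b': 66, 'a': 42}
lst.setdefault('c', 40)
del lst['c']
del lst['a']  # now {'b': 66}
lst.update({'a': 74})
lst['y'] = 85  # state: {'b': 66, 'a': 74, 'y': 85}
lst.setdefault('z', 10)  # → 10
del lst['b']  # {'a': 74, 'y': 85, 'z': 10}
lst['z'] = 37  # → {'a': 74, 'y': 85, 'z': 37}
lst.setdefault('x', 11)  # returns 11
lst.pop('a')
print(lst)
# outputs {'y': 85, 'z': 37, 'x': 11}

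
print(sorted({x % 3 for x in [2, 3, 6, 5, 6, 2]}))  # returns [0, 2]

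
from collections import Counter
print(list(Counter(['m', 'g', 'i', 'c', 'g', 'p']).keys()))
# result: ['m', 'g', 'i', 'c', 'p']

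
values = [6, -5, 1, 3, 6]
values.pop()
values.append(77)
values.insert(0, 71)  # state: [71, 6, -5, 1, 3, 77]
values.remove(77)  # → [71, 6, -5, 1, 3]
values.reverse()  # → [3, 1, -5, 6, 71]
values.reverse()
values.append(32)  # [71, 6, -5, 1, 3, 32]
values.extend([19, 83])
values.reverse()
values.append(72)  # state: [83, 19, 32, 3, 1, -5, 6, 71, 72]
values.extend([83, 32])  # [83, 19, 32, 3, 1, -5, 6, 71, 72, 83, 32]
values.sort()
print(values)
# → [-5, 1, 3, 6, 19, 32, 32, 71, 72, 83, 83]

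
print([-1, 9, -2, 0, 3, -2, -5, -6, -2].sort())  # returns None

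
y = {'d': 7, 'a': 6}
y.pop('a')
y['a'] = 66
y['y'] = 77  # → {'d': 7, 'a': 66, 'y': 77}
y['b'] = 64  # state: {'d': 7, 'a': 66, 'y': 77, 'b': 64}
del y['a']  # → {'d': 7, 'y': 77, 'b': 64}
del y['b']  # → {'d': 7, 'y': 77}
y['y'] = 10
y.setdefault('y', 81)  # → 10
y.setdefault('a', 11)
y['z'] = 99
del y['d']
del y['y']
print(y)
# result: {'a': 11, 'z': 99}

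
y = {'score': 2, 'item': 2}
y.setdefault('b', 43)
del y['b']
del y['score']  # {'item': 2}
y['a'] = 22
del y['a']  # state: {'item': 2}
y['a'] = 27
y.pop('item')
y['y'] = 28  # {'a': 27, 'y': 28}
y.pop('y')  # 28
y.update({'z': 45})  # {'a': 27, 'z': 45}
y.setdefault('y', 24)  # 24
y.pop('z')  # 45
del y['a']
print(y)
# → {'y': 24}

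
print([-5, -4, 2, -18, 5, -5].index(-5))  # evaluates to 0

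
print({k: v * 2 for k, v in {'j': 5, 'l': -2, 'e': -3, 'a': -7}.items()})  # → {'j': 10, 'l': -4, 'e': -6, 'a': -14}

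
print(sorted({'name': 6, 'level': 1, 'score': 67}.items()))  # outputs [('level', 1), ('name', 6), ('score', 67)]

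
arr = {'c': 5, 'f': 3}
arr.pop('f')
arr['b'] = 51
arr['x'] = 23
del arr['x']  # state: {'c': 5, 'b': 51}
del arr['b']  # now {'c': 5}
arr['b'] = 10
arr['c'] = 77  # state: {'c': 77, 'b': 10}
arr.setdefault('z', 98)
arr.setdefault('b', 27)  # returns 10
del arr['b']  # {'c': 77, 'z': 98}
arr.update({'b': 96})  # {'c': 77, 'z': 98, 'b': 96}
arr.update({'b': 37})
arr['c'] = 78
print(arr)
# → {'c': 78, 'z': 98, 'b': 37}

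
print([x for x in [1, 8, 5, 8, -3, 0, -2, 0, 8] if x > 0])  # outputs [1, 8, 5, 8, 8]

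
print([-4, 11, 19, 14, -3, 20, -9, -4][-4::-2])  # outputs [-3, 19, -4]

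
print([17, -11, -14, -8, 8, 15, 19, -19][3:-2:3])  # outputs [-8]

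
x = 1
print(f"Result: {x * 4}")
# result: Result: 4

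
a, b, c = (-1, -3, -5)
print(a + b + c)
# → -9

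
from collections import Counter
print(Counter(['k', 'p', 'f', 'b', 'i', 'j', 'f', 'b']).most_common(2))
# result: [('f', 2), ('b', 2)]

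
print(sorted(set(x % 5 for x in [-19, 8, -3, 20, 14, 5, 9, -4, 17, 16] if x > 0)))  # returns [0, 1, 2, 3, 4]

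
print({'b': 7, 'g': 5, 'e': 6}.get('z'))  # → None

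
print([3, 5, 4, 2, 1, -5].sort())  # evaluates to None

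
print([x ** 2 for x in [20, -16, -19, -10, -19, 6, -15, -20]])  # [400, 256, 361, 100, 361, 36, 225, 400]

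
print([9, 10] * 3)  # [9, 10, 9, 10, 9, 10]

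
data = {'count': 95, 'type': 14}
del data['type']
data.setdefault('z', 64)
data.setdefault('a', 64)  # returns 64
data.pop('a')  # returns 64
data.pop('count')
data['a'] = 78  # {'z': 64, 'a': 78}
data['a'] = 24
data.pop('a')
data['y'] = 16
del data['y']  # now {'z': 64}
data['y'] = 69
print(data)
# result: {'z': 64, 'y': 69}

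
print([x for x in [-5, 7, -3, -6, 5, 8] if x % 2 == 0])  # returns [-6, 8]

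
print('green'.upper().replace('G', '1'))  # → 1REEN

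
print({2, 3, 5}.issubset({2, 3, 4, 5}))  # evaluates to True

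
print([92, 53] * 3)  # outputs [92, 53, 92, 53, 92, 53]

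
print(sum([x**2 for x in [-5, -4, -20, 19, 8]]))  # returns 866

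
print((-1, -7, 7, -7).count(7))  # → 1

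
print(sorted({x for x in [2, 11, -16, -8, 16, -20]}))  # [-20, -16, -8, 2, 11, 16]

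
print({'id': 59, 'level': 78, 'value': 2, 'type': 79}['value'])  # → 2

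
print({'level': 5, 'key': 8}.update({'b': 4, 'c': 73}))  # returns None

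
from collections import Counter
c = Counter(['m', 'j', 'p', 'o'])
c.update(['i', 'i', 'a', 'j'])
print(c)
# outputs Counter({'j': 2, 'i': 2, 'm': 1, 'p': 1, 'o': 1, 'a': 1})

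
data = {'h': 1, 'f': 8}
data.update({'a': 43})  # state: {'h': 1, 'f': 8, 'a': 43}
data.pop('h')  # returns 1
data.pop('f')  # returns 8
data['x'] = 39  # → {'a': 43, 'x': 39}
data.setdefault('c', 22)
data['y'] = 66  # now {'a': 43, 'x': 39, 'c': 22, 'y': 66}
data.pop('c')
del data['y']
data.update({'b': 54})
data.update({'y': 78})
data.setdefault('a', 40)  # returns 43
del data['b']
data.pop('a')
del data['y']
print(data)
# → {'x': 39}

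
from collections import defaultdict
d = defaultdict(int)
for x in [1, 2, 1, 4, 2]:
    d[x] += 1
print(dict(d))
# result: {1: 2, 2: 2, 4: 1}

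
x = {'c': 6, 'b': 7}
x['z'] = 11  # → {'c': 6, 'b': 7, 'z': 11}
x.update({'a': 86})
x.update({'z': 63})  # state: {'c': 6, 'b': 7, 'z': 63, 'a': 86}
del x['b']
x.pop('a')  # 86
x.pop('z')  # 63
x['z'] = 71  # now {'c': 6, 'z': 71}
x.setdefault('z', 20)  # 71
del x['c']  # {'z': 71}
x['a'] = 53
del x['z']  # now {'a': 53}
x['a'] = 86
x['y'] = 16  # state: {'a': 86, 'y': 16}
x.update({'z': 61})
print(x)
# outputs {'a': 86, 'y': 16, 'z': 61}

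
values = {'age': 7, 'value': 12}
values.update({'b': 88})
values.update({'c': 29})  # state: {'age': 7, 'value': 12, 'b': 88, 'c': 29}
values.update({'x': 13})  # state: {'age': 7, 'value': 12, 'b': 88, 'c': 29, 'x': 13}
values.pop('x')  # 13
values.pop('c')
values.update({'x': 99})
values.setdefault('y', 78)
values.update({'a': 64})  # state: {'age': 7, 'value': 12, 'b': 88, 'x': 99, 'y': 78, 'a': 64}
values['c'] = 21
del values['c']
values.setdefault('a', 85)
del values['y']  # {'age': 7, 'value': 12, 'b': 88, 'x': 99, 'a': 64}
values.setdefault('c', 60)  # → 60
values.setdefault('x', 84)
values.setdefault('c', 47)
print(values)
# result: {'age': 7, 'value': 12, 'b': 88, 'x': 99, 'a': 64, 'c': 60}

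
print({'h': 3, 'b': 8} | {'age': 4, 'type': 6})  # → {'h': 3, 'b': 8, 'age': 4, 'type': 6}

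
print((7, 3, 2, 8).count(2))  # 1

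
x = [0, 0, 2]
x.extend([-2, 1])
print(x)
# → [0, 0, 2, -2, 1]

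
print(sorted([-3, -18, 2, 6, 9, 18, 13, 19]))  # [-18, -3, 2, 6, 9, 13, 18, 19]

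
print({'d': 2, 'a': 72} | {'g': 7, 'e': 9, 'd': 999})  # {'d': 999, 'a': 72, 'g': 7, 'e': 9}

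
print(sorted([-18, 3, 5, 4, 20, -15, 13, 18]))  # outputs [-18, -15, 3, 4, 5, 13, 18, 20]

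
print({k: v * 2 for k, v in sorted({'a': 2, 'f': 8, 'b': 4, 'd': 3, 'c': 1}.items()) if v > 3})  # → {'b': 8, 'f': 16}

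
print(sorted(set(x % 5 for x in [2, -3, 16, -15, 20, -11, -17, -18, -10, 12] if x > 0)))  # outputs [0, 1, 2]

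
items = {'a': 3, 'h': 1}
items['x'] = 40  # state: {'a': 3, 'h': 1, 'x': 40}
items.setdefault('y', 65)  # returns 65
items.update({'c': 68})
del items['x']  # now {'a': 3, 'h': 1, 'y': 65, 'c': 68}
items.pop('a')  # 3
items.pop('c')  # 68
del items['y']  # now {'h': 1}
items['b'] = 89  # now {'h': 1, 'b': 89}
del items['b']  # {'h': 1}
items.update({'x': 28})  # {'h': 1, 'x': 28}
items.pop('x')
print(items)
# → {'h': 1}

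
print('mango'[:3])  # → man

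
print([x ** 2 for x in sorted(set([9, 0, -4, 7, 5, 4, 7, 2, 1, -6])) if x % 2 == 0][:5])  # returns [36, 16, 0, 4, 16]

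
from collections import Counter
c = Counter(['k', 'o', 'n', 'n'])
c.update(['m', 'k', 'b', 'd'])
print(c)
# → Counter({'k': 2, 'n': 2, 'o': 1, 'm': 1, 'b': 1, 'd': 1})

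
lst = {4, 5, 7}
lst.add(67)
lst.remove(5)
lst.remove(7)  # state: {4, 67}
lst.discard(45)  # {4, 67}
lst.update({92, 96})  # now {4, 67, 92, 96}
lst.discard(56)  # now {4, 67, 92, 96}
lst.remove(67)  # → {4, 92, 96}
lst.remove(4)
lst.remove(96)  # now {92}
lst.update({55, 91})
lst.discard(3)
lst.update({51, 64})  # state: {51, 55, 64, 91, 92}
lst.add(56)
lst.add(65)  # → {51, 55, 56, 64, 65, 91, 92}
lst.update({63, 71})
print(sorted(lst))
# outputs [51, 55, 56, 63, 64, 65, 71, 91, 92]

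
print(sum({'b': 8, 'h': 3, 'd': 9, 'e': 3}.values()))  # 23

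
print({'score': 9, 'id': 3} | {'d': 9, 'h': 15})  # {'score': 9, 'id': 3, 'd': 9, 'h': 15}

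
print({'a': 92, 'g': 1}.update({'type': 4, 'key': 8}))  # None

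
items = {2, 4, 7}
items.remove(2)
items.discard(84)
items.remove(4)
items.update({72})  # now {7, 72}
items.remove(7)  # {72}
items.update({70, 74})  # {70, 72, 74}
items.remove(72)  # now {70, 74}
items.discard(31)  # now {70, 74}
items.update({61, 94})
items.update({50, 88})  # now {50, 61, 70, 74, 88, 94}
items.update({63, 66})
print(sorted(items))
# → [50, 61, 63, 66, 70, 74, 88, 94]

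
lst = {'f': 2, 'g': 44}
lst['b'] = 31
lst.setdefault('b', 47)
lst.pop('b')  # 31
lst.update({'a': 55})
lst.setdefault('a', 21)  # 55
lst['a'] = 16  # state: {'f': 2, 'g': 44, 'a': 16}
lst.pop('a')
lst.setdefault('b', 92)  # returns 92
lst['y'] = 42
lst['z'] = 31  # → {'f': 2, 'g': 44, 'b': 92, 'y': 42, 'z': 31}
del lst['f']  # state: {'g': 44, 'b': 92, 'y': 42, 'z': 31}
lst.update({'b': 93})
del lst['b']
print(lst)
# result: {'g': 44, 'y': 42, 'z': 31}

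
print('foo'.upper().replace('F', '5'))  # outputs 5OO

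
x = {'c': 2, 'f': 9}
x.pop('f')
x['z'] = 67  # {'c': 2, 'z': 67}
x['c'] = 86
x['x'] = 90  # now {'c': 86, 'z': 67, 'x': 90}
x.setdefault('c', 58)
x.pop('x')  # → 90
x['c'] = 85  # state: {'c': 85, 'z': 67}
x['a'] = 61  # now {'c': 85, 'z': 67, 'a': 61}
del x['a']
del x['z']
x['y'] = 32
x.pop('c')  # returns 85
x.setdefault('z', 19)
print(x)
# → {'y': 32, 'z': 19}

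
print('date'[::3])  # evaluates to de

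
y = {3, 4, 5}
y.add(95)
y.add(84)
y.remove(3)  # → {4, 5, 84, 95}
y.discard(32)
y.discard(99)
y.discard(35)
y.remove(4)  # {5, 84, 95}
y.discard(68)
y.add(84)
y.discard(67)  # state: {5, 84, 95}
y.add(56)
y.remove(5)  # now {56, 84, 95}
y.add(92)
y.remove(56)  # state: {84, 92, 95}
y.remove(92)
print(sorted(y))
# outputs [84, 95]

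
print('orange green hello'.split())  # ['orange', 'green', 'hello']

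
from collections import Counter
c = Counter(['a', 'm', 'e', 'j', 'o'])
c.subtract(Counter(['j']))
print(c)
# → Counter({'a': 1, 'm': 1, 'e': 1, 'o': 1, 'j': 0})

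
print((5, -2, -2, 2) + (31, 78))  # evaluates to (5, -2, -2, 2, 31, 78)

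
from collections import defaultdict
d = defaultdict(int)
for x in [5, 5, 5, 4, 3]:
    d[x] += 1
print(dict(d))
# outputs {5: 3, 4: 1, 3: 1}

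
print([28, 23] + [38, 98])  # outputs [28, 23, 38, 98]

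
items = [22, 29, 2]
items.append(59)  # [22, 29, 2, 59]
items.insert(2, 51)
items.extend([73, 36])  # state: [22, 29, 51, 2, 59, 73, 36]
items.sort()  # [2, 22, 29, 36, 51, 59, 73]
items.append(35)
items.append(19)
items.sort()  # [2, 19, 22, 29, 35, 36, 51, 59, 73]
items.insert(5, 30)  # [2, 19, 22, 29, 35, 30, 36, 51, 59, 73]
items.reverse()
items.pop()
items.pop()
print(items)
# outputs [73, 59, 51, 36, 30, 35, 29, 22]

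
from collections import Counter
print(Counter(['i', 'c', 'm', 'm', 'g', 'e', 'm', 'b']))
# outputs Counter({'m': 3, 'i': 1, 'c': 1, 'g': 1, 'e': 1, 'b': 1})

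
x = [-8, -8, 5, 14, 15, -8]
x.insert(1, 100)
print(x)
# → [-8, 100, -8, 5, 14, 15, -8]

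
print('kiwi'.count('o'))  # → 0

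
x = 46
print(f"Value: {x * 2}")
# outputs Value: 92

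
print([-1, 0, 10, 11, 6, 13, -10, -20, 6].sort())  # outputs None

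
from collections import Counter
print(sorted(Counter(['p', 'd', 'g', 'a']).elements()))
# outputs ['a', 'd', 'g', 'p']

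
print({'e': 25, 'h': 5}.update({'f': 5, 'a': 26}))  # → None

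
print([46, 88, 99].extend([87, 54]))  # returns None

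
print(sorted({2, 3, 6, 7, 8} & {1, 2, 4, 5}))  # [2]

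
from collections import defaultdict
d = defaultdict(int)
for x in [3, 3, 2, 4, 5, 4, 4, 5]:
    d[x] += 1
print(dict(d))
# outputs {3: 2, 2: 1, 4: 3, 5: 2}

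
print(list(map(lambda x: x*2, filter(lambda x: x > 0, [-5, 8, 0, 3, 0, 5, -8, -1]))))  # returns [16, 6, 10]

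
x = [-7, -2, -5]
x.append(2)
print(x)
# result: [-7, -2, -5, 2]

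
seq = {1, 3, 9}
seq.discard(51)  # {1, 3, 9}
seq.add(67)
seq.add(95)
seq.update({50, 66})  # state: {1, 3, 9, 50, 66, 67, 95}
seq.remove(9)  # {1, 3, 50, 66, 67, 95}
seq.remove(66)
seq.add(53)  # {1, 3, 50, 53, 67, 95}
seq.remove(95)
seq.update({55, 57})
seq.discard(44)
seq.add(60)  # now {1, 3, 50, 53, 55, 57, 60, 67}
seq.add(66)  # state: {1, 3, 50, 53, 55, 57, 60, 66, 67}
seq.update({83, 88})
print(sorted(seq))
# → [1, 3, 50, 53, 55, 57, 60, 66, 67, 83, 88]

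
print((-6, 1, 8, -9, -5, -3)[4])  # -5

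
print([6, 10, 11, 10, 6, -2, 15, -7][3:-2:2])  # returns [10, -2]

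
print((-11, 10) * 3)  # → (-11, 10, -11, 10, -11, 10)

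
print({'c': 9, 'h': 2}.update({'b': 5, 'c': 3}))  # None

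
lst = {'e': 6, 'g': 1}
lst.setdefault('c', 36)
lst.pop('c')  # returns 36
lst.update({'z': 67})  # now {'e': 6, 'g': 1, 'z': 67}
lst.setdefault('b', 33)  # 33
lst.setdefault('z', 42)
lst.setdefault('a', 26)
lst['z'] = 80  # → {'e': 6, 'g': 1, 'z': 80, 'b': 33, 'a': 26}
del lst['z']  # {'e': 6, 'g': 1, 'b': 33, 'a': 26}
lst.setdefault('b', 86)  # 33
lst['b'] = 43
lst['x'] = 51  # {'e': 6, 'g': 1, 'b': 43, 'a': 26, 'x': 51}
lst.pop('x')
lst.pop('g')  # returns 1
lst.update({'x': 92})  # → {'e': 6, 'b': 43, 'a': 26, 'x': 92}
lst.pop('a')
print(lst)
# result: {'e': 6, 'b': 43, 'x': 92}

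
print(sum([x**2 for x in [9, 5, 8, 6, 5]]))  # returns 231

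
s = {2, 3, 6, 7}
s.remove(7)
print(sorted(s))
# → [2, 3, 6]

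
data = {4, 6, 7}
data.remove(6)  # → {4, 7}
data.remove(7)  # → {4}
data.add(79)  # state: {4, 79}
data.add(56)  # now {4, 56, 79}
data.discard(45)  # {4, 56, 79}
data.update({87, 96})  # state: {4, 56, 79, 87, 96}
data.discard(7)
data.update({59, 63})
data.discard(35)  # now {4, 56, 59, 63, 79, 87, 96}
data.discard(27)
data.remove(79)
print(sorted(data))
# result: [4, 56, 59, 63, 87, 96]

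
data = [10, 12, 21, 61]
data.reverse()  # [61, 21, 12, 10]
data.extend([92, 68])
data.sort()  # [10, 12, 21, 61, 68, 92]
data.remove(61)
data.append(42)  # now [10, 12, 21, 68, 92, 42]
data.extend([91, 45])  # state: [10, 12, 21, 68, 92, 42, 91, 45]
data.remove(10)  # [12, 21, 68, 92, 42, 91, 45]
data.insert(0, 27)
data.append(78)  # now [27, 12, 21, 68, 92, 42, 91, 45, 78]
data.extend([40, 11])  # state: [27, 12, 21, 68, 92, 42, 91, 45, 78, 40, 11]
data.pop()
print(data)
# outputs [27, 12, 21, 68, 92, 42, 91, 45, 78, 40]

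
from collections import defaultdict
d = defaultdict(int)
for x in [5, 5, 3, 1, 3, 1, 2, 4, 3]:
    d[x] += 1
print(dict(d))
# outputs {5: 2, 3: 3, 1: 2, 2: 1, 4: 1}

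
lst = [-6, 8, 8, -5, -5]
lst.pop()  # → -5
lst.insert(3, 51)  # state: [-6, 8, 8, 51, -5]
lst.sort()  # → [-6, -5, 8, 8, 51]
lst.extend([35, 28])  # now [-6, -5, 8, 8, 51, 35, 28]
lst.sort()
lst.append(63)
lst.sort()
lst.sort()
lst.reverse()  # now [63, 51, 35, 28, 8, 8, -5, -6]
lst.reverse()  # [-6, -5, 8, 8, 28, 35, 51, 63]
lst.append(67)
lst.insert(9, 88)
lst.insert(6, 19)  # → [-6, -5, 8, 8, 28, 35, 19, 51, 63, 67, 88]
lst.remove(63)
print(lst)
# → [-6, -5, 8, 8, 28, 35, 19, 51, 67, 88]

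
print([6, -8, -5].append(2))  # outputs None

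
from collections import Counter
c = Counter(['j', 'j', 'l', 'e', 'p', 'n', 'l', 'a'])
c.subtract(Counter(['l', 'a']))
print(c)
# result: Counter({'j': 2, 'l': 1, 'e': 1, 'p': 1, 'n': 1, 'a': 0})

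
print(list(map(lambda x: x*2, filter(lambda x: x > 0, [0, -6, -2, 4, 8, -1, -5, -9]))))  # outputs [8, 16]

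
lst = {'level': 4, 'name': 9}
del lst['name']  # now {'level': 4}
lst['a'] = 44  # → {'level': 4, 'a': 44}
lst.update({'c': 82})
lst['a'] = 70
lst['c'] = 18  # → {'level': 4, 'a': 70, 'c': 18}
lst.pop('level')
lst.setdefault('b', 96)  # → 96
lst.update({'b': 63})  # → {'a': 70, 'c': 18, 'b': 63}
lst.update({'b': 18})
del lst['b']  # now {'a': 70, 'c': 18}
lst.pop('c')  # 18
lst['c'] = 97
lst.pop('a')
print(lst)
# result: {'c': 97}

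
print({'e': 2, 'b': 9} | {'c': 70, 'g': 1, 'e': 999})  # {'e': 999, 'b': 9, 'c': 70, 'g': 1}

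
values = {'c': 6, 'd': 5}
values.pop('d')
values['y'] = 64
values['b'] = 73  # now {'c': 6, 'y': 64, 'b': 73}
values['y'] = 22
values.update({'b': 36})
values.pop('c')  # 6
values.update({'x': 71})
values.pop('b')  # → 36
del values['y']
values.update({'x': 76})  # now {'x': 76}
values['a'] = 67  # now {'x': 76, 'a': 67}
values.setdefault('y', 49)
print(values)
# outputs {'x': 76, 'a': 67, 'y': 49}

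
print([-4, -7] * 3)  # [-4, -7, -4, -7, -4, -7]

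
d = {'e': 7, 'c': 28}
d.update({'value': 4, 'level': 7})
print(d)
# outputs {'e': 7, 'c': 28, 'value': 4, 'level': 7}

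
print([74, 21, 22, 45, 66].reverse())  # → None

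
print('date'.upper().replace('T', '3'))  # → DA3E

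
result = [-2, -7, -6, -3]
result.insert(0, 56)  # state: [56, -2, -7, -6, -3]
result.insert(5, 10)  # [56, -2, -7, -6, -3, 10]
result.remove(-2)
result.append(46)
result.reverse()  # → [46, 10, -3, -6, -7, 56]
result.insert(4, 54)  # [46, 10, -3, -6, 54, -7, 56]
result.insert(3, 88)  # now [46, 10, -3, 88, -6, 54, -7, 56]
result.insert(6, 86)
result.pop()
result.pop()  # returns -7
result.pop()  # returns 86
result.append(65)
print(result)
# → [46, 10, -3, 88, -6, 54, 65]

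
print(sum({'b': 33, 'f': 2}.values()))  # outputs 35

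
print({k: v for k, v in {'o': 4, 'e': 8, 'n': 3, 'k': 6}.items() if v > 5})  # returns {'e': 8, 'k': 6}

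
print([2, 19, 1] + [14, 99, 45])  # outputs [2, 19, 1, 14, 99, 45]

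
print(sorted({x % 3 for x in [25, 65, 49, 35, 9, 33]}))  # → [0, 1, 2]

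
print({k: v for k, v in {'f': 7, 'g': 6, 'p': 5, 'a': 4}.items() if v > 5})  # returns {'f': 7, 'g': 6}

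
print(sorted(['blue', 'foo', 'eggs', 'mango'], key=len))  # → ['foo', 'blue', 'eggs', 'mango']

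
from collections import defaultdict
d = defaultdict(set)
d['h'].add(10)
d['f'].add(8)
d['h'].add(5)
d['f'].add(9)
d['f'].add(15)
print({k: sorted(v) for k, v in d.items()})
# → {'h': [5, 10], 'f': [8, 9, 15]}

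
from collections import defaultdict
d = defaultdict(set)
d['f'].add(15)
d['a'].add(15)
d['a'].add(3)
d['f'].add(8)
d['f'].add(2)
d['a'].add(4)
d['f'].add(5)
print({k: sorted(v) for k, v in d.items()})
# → {'f': [2, 5, 8, 15], 'a': [3, 4, 15]}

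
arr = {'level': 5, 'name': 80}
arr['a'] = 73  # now {'level': 5, 'name': 80, 'a': 73}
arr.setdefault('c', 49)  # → 49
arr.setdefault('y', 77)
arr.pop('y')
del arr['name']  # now {'level': 5, 'a': 73, 'c': 49}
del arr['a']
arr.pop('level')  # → 5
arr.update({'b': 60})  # {'c': 49, 'b': 60}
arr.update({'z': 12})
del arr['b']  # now {'c': 49, 'z': 12}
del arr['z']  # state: {'c': 49}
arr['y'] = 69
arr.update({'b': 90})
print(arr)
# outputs {'c': 49, 'y': 69, 'b': 90}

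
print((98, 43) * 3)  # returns (98, 43, 98, 43, 98, 43)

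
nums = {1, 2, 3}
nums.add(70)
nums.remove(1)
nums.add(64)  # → {2, 3, 64, 70}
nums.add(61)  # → {2, 3, 61, 64, 70}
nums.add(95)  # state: {2, 3, 61, 64, 70, 95}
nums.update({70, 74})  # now {2, 3, 61, 64, 70, 74, 95}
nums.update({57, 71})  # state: {2, 3, 57, 61, 64, 70, 71, 74, 95}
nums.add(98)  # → {2, 3, 57, 61, 64, 70, 71, 74, 95, 98}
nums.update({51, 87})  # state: {2, 3, 51, 57, 61, 64, 70, 71, 74, 87, 95, 98}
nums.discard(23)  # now {2, 3, 51, 57, 61, 64, 70, 71, 74, 87, 95, 98}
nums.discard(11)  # {2, 3, 51, 57, 61, 64, 70, 71, 74, 87, 95, 98}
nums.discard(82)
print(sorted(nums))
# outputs [2, 3, 51, 57, 61, 64, 70, 71, 74, 87, 95, 98]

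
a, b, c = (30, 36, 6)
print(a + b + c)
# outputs 72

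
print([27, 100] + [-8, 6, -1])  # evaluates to [27, 100, -8, 6, -1]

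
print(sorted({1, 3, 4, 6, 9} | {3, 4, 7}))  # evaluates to [1, 3, 4, 6, 7, 9]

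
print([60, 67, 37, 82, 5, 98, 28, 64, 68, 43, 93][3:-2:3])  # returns [82, 28]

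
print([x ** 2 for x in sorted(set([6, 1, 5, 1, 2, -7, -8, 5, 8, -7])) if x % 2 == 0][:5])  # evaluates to [64, 4, 36, 64]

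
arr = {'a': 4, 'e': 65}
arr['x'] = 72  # {'a': 4, 'e': 65, 'x': 72}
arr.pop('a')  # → 4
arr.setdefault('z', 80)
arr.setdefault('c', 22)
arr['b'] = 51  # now {'e': 65, 'x': 72, 'z': 80, 'c': 22, 'b': 51}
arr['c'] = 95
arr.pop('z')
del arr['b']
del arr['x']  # {'e': 65, 'c': 95}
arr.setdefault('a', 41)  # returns 41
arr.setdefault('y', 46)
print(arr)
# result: {'e': 65, 'c': 95, 'a': 41, 'y': 46}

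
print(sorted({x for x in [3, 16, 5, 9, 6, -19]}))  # [-19, 3, 5, 6, 9, 16]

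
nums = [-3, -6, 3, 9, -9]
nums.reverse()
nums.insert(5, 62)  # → [-9, 9, 3, -6, -3, 62]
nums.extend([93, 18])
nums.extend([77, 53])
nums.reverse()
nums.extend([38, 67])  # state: [53, 77, 18, 93, 62, -3, -6, 3, 9, -9, 38, 67]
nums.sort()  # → [-9, -6, -3, 3, 9, 18, 38, 53, 62, 67, 77, 93]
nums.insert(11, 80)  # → [-9, -6, -3, 3, 9, 18, 38, 53, 62, 67, 77, 80, 93]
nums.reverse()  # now [93, 80, 77, 67, 62, 53, 38, 18, 9, 3, -3, -6, -9]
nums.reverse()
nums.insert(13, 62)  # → [-9, -6, -3, 3, 9, 18, 38, 53, 62, 67, 77, 80, 93, 62]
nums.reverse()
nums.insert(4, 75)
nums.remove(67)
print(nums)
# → [62, 93, 80, 77, 75, 62, 53, 38, 18, 9, 3, -3, -6, -9]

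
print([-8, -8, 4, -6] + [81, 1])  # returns [-8, -8, 4, -6, 81, 1]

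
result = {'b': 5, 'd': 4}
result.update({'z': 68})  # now {'b': 5, 'd': 4, 'z': 68}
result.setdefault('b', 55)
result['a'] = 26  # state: {'b': 5, 'd': 4, 'z': 68, 'a': 26}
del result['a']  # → {'b': 5, 'd': 4, 'z': 68}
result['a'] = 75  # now {'b': 5, 'd': 4, 'z': 68, 'a': 75}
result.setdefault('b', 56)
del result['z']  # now {'b': 5, 'd': 4, 'a': 75}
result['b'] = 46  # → {'b': 46, 'd': 4, 'a': 75}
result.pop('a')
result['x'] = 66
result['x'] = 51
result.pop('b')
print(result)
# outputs {'d': 4, 'x': 51}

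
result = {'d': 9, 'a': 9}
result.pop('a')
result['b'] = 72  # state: {'d': 9, 'b': 72}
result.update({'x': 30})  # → {'d': 9, 'b': 72, 'x': 30}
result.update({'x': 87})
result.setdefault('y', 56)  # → 56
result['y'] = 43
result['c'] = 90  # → {'d': 9, 'b': 72, 'x': 87, 'y': 43, 'c': 90}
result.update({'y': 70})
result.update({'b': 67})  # {'d': 9, 'b': 67, 'x': 87, 'y': 70, 'c': 90}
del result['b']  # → {'d': 9, 'x': 87, 'y': 70, 'c': 90}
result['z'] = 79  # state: {'d': 9, 'x': 87, 'y': 70, 'c': 90, 'z': 79}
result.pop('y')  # 70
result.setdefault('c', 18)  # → 90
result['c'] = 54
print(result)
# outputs {'d': 9, 'x': 87, 'c': 54, 'z': 79}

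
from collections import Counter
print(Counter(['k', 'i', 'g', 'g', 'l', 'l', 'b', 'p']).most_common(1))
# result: [('g', 2)]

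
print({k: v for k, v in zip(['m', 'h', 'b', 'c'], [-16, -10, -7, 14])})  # {'m': -16, 'h': -10, 'b': -7, 'c': 14}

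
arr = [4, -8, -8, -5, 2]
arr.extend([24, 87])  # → [4, -8, -8, -5, 2, 24, 87]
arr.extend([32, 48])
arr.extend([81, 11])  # [4, -8, -8, -5, 2, 24, 87, 32, 48, 81, 11]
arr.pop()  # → 11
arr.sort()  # [-8, -8, -5, 2, 4, 24, 32, 48, 81, 87]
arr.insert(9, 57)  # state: [-8, -8, -5, 2, 4, 24, 32, 48, 81, 57, 87]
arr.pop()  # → 87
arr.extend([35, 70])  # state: [-8, -8, -5, 2, 4, 24, 32, 48, 81, 57, 35, 70]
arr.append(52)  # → [-8, -8, -5, 2, 4, 24, 32, 48, 81, 57, 35, 70, 52]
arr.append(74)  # [-8, -8, -5, 2, 4, 24, 32, 48, 81, 57, 35, 70, 52, 74]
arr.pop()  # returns 74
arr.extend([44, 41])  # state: [-8, -8, -5, 2, 4, 24, 32, 48, 81, 57, 35, 70, 52, 44, 41]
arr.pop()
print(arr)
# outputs [-8, -8, -5, 2, 4, 24, 32, 48, 81, 57, 35, 70, 52, 44]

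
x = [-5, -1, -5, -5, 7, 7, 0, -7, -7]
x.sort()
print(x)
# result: [-7, -7, -5, -5, -5, -1, 0, 7, 7]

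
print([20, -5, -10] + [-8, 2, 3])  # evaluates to [20, -5, -10, -8, 2, 3]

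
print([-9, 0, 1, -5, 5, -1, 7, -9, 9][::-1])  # [9, -9, 7, -1, 5, -5, 1, 0, -9]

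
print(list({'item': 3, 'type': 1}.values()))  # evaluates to [3, 1]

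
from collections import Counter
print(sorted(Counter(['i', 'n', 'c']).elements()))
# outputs ['c', 'i', 'n']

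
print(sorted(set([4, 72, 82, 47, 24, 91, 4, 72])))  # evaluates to [4, 24, 47, 72, 82, 91]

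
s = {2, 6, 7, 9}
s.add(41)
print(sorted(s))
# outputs [2, 6, 7, 9, 41]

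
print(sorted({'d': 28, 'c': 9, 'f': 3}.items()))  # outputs [('c', 9), ('d', 28), ('f', 3)]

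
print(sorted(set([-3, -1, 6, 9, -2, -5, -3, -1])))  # [-5, -3, -2, -1, 6, 9]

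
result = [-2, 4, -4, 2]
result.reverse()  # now [2, -4, 4, -2]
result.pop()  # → -2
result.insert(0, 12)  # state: [12, 2, -4, 4]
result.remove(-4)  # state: [12, 2, 4]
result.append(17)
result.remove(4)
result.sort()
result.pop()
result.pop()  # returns 12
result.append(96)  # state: [2, 96]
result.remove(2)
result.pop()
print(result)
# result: []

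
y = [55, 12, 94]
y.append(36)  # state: [55, 12, 94, 36]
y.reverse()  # [36, 94, 12, 55]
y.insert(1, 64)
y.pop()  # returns 55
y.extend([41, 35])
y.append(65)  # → [36, 64, 94, 12, 41, 35, 65]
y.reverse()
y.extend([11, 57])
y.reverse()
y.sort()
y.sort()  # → [11, 12, 35, 36, 41, 57, 64, 65, 94]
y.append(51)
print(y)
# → [11, 12, 35, 36, 41, 57, 64, 65, 94, 51]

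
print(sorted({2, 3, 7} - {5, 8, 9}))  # [2, 3, 7]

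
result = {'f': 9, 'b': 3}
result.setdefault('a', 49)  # 49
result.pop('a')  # 49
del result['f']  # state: {'b': 3}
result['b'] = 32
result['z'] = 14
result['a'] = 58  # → {'b': 32, 'z': 14, 'a': 58}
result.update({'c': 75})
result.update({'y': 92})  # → {'b': 32, 'z': 14, 'a': 58, 'c': 75, 'y': 92}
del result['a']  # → {'b': 32, 'z': 14, 'c': 75, 'y': 92}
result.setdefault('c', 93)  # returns 75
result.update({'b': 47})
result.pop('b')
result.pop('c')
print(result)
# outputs {'z': 14, 'y': 92}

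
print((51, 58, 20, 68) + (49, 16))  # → (51, 58, 20, 68, 49, 16)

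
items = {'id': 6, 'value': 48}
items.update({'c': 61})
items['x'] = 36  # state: {'id': 6, 'value': 48, 'c': 61, 'x': 36}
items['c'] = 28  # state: {'id': 6, 'value': 48, 'c': 28, 'x': 36}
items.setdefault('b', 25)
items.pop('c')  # 28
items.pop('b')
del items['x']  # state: {'id': 6, 'value': 48}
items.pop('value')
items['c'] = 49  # {'id': 6, 'c': 49}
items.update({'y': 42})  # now {'id': 6, 'c': 49, 'y': 42}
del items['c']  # {'id': 6, 'y': 42}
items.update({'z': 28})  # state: {'id': 6, 'y': 42, 'z': 28}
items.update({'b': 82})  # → {'id': 6, 'y': 42, 'z': 28, 'b': 82}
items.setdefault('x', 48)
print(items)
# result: {'id': 6, 'y': 42, 'z': 28, 'b': 82, 'x': 48}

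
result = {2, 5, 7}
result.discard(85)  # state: {2, 5, 7}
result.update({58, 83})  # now {2, 5, 7, 58, 83}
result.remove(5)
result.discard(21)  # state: {2, 7, 58, 83}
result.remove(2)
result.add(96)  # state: {7, 58, 83, 96}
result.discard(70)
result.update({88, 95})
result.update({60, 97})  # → {7, 58, 60, 83, 88, 95, 96, 97}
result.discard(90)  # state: {7, 58, 60, 83, 88, 95, 96, 97}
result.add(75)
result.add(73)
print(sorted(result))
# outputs [7, 58, 60, 73, 75, 83, 88, 95, 96, 97]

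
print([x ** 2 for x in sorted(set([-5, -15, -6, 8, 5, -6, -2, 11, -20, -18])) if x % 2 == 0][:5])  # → [400, 324, 36, 4, 64]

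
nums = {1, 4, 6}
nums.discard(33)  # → {1, 4, 6}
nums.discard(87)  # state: {1, 4, 6}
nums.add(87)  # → {1, 4, 6, 87}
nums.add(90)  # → {1, 4, 6, 87, 90}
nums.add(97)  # {1, 4, 6, 87, 90, 97}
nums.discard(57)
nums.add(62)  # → {1, 4, 6, 62, 87, 90, 97}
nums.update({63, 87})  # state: {1, 4, 6, 62, 63, 87, 90, 97}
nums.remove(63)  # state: {1, 4, 6, 62, 87, 90, 97}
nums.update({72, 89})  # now {1, 4, 6, 62, 72, 87, 89, 90, 97}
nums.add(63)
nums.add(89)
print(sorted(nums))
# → [1, 4, 6, 62, 63, 72, 87, 89, 90, 97]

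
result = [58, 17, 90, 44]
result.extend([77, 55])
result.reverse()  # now [55, 77, 44, 90, 17, 58]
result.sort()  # [17, 44, 55, 58, 77, 90]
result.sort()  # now [17, 44, 55, 58, 77, 90]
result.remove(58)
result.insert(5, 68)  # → [17, 44, 55, 77, 90, 68]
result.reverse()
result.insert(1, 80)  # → [68, 80, 90, 77, 55, 44, 17]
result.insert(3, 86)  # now [68, 80, 90, 86, 77, 55, 44, 17]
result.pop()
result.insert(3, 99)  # [68, 80, 90, 99, 86, 77, 55, 44]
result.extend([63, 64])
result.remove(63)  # [68, 80, 90, 99, 86, 77, 55, 44, 64]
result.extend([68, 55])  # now [68, 80, 90, 99, 86, 77, 55, 44, 64, 68, 55]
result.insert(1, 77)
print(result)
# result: [68, 77, 80, 90, 99, 86, 77, 55, 44, 64, 68, 55]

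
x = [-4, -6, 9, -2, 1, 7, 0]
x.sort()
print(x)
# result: [-6, -4, -2, 0, 1, 7, 9]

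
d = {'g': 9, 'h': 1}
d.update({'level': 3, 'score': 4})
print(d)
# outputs {'g': 9, 'h': 1, 'level': 3, 'score': 4}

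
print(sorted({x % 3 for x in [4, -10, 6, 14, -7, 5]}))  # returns [0, 1, 2]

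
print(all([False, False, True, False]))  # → False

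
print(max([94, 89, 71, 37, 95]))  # 95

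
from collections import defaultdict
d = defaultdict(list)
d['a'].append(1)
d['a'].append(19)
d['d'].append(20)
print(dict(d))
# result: {'a': [1, 19], 'd': [20]}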